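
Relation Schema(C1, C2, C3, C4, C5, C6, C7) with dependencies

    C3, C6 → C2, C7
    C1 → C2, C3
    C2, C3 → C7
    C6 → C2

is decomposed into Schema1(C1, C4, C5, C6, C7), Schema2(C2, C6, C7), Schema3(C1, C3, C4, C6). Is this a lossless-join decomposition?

Yes

Chase test. Columns are C1, C2, C3, C4, C5, C6, C7; row i has aⱼ where attribute j ∈ Schemai, else bᵢⱼ.
Initial tableau (one row per fragment):
  row 1: a1 b12 b13 a4 a5 a6 a7
  row 2: b21 a2 b23 b24 b25 a6 a7
  row 3: a1 b32 a3 a4 b35 a6 b37
Rows 1 and 3 agree on C1; apply C1→C2, C3 and equate their C2, C3 entries.
Rows 1 and 3 agree on C2, C3; apply C2, C3→C7 and equate their C7 entries.
Rows 1 and 2 agree on C6; apply C6→C2 and equate their C2 entries.
Row 1 is now all distinguished symbols — the join is lossless.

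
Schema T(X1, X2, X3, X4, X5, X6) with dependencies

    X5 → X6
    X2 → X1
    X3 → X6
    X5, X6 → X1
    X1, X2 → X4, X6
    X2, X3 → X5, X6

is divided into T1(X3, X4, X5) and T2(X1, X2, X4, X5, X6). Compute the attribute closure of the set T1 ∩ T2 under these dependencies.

X1, X4, X5, X6

T1 ∩ T2 = {X4, X5}.
X5 → X6 applies, adding X6
X5, X6 → X1 applies, adding X1
Closure: {X1, X4, X5, X6}.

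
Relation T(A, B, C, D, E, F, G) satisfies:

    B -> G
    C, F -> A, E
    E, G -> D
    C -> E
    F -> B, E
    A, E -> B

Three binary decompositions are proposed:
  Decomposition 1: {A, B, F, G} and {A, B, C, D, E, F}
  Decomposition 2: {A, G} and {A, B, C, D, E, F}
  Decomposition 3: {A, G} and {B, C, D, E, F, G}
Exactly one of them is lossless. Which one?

Decomposition 1: common = {A, B, F}, closure = {A, B, D, E, F, G} → lossless.
Decomposition 2: common = {A}, closure = {A} → lossy.
Decomposition 3: common = {G}, closure = {G} → lossy.

Decomposition 1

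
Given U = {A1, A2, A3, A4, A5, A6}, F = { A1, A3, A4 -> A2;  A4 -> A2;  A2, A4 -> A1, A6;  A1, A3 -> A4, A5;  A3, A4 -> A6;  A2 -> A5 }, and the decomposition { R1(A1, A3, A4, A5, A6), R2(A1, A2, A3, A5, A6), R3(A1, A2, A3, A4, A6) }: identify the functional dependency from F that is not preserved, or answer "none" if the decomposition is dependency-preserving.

none

A1, A3, A4 → A2 lies within R3.
A4 → A2 lies within R3.
A2, A4 → A1, A6 lies within R3.
A1, A3 → A4, A5 lies within R1.
A3, A4 → A6 lies within R1.
A2 → A5 lies within R2.
Every dependency is enforceable on the fragments, so the decomposition is dependency-preserving.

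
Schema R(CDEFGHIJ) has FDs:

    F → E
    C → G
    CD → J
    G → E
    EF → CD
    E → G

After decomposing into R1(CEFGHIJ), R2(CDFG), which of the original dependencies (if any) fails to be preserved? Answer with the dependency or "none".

CD → J

Check CD → J: no single fragment contains all of {CDJ}, and the restricted closure of {CD} across the fragments never reaches {J}.
F → E is preserved.
C → G is preserved.
G → E is preserved.
EF → CD is preserved.
E → G is preserved.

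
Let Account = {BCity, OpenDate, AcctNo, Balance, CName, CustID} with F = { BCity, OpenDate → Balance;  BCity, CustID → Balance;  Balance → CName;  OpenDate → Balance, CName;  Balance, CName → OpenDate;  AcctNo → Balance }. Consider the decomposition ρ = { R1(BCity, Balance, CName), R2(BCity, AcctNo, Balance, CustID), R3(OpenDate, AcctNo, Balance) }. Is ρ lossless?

Yes

Chase test. Columns are BCity, OpenDate, AcctNo, Balance, CName, CustID; row i has aⱼ where attribute j ∈ Ri, else bᵢⱼ.
Initial tableau (one row per fragment):
  row 1: a1 b12 b13 a4 a5 b16
  row 2: a1 b22 a3 a4 b25 a6
  row 3: b31 a2 a3 a4 b35 b36
Rows 1 and 2 agree on Balance; apply Balance→CName and equate their CName entries.
Rows 1 and 3 agree on Balance; apply Balance→CName and equate their CName entries.
Rows 1 and 2 agree on Balance, CName; apply Balance, CName→OpenDate and equate their OpenDate entries.
Rows 1 and 3 agree on Balance, CName; apply Balance, CName→OpenDate and equate their OpenDate entries.
Row 2 is now all distinguished symbols — the join is lossless.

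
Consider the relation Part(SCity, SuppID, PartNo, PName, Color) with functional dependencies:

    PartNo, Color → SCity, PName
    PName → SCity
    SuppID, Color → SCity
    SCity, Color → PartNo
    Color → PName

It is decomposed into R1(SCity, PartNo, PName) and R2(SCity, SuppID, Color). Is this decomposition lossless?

No

Common attributes: R1 ∩ R2 = {SCity}.
No dependency enlarges {SCity}, so (SCity)⁺ = {SCity}.
The closure contains neither all of R1 = {SCity, PartNo, PName} nor all of R2 = {SCity, SuppID, Color}, so the common attributes are not a superkey of either fragment. The join is lossy.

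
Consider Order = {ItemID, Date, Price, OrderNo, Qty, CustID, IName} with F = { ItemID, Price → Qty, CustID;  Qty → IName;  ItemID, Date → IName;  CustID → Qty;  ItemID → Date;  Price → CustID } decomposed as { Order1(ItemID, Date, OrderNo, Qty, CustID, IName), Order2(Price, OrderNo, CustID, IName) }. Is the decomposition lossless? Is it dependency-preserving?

Lossless test: (OrderNo, CustID, IName)⁺ = {OrderNo, Qty, CustID, IName}, which is a superkey of neither fragment — lossy.
Dependency preservation: ItemID, Price → Qty, CustID is not contained in any single fragment, but the restricted closure of its left-hand side across the fragments still reaches the right-hand side; the remaining FDs each lie inside some fragment. All dependencies are preserved.

lossy but dependency-preserving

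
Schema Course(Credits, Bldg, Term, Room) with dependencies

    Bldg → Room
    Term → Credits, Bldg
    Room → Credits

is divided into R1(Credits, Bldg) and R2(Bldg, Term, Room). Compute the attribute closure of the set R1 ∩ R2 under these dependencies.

R1 ∩ R2 = {Bldg}.
Bldg → Room applies, adding Room
Room → Credits applies, adding Credits
Closure: {Credits, Bldg, Room}.

Credits, Bldg, Room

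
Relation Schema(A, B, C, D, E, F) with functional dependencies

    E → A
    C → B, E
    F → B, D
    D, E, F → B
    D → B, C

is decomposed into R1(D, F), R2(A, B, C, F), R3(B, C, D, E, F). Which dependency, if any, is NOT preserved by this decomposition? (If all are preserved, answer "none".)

E → A

Check E → A: no single fragment contains all of {A, E}, and the restricted closure of {E} across the fragments never reaches {A}.
C → B, E is preserved.
F → B, D is preserved.
D, E, F → B is preserved.
D → B, C is preserved.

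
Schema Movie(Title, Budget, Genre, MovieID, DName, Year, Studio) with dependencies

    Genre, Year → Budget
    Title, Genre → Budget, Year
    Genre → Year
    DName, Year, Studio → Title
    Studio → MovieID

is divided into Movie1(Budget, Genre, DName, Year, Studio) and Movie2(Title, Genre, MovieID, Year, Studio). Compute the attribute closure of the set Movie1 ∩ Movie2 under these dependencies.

Budget, Genre, MovieID, Year, Studio

Movie1 ∩ Movie2 = {Genre, Year, Studio}.
Genre, Year → Budget applies, adding Budget
Studio → MovieID applies, adding MovieID
Closure: {Budget, Genre, MovieID, Year, Studio}.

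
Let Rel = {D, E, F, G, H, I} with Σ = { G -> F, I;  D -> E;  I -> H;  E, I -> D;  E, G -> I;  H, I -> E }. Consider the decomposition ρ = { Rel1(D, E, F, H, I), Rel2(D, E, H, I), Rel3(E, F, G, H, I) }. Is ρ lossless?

Yes

Chase test. Columns are D, E, F, G, H, I; row i has aⱼ where attribute j ∈ Reli, else bᵢⱼ.
Initial tableau (one row per fragment):
  row 1: a1 a2 a3 b14 a5 a6
  row 2: a1 a2 b23 b24 a5 a6
  row 3: b31 a2 a3 a4 a5 a6
Rows 1 and 3 agree on E, I; apply E, I→D and equate their D entries.
Row 3 is now all distinguished symbols — the join is lossless.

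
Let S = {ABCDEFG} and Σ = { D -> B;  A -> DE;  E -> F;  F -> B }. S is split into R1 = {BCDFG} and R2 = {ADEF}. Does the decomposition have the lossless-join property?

Common attributes: R1 ∩ R2 = {DF}.
Closure of {DF}: D → B applies, adding B. So (DF)⁺ = {BDF}.
The closure contains neither all of R1 = {BCDFG} nor all of R2 = {ADEF}, so the common attributes are not a superkey of either fragment. The join is lossy.

No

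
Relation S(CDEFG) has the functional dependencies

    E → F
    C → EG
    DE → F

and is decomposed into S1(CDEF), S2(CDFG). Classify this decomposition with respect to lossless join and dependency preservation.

lossless and dependency-preserving

Lossless test: (CDF)⁺ = {CDEFG}, which contains all of one fragment — lossless.
Dependency preservation: C → EG is not contained in any single fragment, but the restricted closure of its left-hand side across the fragments still reaches the right-hand side; the remaining FDs each lie inside some fragment. All dependencies are preserved.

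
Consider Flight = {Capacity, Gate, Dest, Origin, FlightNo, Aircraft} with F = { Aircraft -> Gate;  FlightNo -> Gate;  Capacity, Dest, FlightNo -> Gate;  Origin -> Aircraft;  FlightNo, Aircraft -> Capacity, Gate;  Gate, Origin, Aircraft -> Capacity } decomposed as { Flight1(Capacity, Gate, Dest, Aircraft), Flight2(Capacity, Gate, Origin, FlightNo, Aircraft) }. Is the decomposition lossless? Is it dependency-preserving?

Lossless test: (Capacity, Gate, Aircraft)⁺ = {Capacity, Gate, Aircraft}, which is a superkey of neither fragment — lossy.
Dependency preservation: Capacity, Dest, FlightNo → Gate is not contained in any single fragment, but the restricted closure of its left-hand side across the fragments still reaches the right-hand side; the remaining FDs each lie inside some fragment. All dependencies are preserved.

lossy but dependency-preserving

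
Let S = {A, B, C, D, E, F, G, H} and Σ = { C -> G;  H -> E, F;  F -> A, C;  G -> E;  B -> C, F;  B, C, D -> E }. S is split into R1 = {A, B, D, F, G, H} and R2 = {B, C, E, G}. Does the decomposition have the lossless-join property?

Yes

Common attributes: R1 ∩ R2 = {B, G}.
Closure of {B, G}: G → E applies, adding E; B → C, F applies, adding C, F; F → A, C applies, adding A. So (B, G)⁺ = {A, B, C, E, F, G}.
This closure contains every attribute of R2, so R1 ∩ R2 → R2. The join is lossless.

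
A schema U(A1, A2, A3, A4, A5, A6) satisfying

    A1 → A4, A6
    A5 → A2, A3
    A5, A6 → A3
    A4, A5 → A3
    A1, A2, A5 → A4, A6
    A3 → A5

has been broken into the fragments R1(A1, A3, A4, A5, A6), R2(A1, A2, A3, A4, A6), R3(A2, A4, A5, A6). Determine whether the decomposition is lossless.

Chase test. Columns are A1, A2, A3, A4, A5, A6; row i has aⱼ where attribute j ∈ Ri, else bᵢⱼ.
Initial tableau (one row per fragment):
  row 1: a1 b12 a3 a4 a5 a6
  row 2: a1 a2 a3 a4 b25 a6
  row 3: b31 a2 b33 a4 a5 a6
Rows 1 and 3 agree on A5; apply A5→A2, A3 and equate their A2, A3 entries.
Rows 1 and 2 agree on A3; apply A3→A5 and equate their A5 entries.
Row 1 is now all distinguished symbols — the join is lossless.

Yes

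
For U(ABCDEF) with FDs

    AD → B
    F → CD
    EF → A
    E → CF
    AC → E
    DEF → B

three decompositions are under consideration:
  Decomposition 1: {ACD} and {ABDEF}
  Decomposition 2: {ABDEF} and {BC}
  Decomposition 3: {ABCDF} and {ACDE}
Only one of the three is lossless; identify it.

Decomposition 3

Decomposition 1: common = {AD}, closure = {ABD} → lossy.
Decomposition 2: common = {B}, closure = {B} → lossy.
Decomposition 3: common = {ACD}, closure = {ABCDEF} → lossless.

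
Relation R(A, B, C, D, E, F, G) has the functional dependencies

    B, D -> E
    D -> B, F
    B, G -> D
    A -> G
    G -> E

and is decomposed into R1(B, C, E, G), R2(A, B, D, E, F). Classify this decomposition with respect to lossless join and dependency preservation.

Lossless test: (B, E)⁺ = {B, E}, which is a superkey of neither fragment — lossy.
Dependency preservation: the restricted closure of {B, G} across the fragments never reaches {D}, so B, G → D cannot be enforced without a join — not preserved.

lossy and not dependency-preserving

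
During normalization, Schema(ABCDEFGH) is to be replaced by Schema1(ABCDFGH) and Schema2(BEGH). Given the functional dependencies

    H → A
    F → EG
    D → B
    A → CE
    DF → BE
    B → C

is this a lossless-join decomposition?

Common attributes: Schema1 ∩ Schema2 = {BGH}.
Closure of {BGH}: H → A applies, adding A; A → CE applies, adding CE. So (BGH)⁺ = {ABCEGH}.
This closure contains every attribute of Schema2, so Schema1 ∩ Schema2 → Schema2. The join is lossless.

Yes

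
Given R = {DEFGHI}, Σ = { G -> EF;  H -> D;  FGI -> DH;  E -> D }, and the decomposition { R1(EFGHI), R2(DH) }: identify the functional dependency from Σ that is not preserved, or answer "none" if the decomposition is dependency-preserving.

Check E → D: no single fragment contains all of {DE}, and the restricted closure of {E} across the fragments never reaches {D}.
G → EF is preserved.
H → D is preserved.
FGI → DH is preserved.

E -> D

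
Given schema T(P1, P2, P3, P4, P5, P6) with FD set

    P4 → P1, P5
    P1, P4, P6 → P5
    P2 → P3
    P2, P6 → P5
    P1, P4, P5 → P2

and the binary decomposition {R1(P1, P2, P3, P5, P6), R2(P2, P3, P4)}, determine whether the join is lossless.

Common attributes: R1 ∩ R2 = {P2, P3}.
No dependency enlarges {P2, P3}, so (P2, P3)⁺ = {P2, P3}.
The closure contains neither all of R1 = {P1, P2, P3, P5, P6} nor all of R2 = {P2, P3, P4}, so the common attributes are not a superkey of either fragment. The join is lossy.

No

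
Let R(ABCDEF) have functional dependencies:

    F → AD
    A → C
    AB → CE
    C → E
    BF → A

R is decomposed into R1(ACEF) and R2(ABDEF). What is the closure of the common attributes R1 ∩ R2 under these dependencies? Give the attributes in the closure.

ACDEF

R1 ∩ R2 = {AEF}.
F → AD applies, adding D
A → C applies, adding C
Closure: {ACDEF}.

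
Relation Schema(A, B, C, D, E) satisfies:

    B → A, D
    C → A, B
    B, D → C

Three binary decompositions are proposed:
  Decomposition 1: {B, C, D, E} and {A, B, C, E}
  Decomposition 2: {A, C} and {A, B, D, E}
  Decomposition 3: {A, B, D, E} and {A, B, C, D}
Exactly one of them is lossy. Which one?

Decomposition 1: common = {B, C, E}, closure = {A, B, C, D, E} → lossless.
Decomposition 2: common = {A}, closure = {A} → lossy.
Decomposition 3: common = {A, B, D}, closure = {A, B, C, D} → lossless.

Decomposition 2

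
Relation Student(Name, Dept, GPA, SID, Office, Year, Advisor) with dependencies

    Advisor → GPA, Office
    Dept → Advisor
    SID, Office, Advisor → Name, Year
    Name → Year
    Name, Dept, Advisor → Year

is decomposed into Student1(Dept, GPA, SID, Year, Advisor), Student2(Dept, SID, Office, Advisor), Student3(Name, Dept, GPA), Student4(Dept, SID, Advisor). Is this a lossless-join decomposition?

No

Chase test. Columns are Name, Dept, GPA, SID, Office, Year, Advisor; row i has aⱼ where attribute j ∈ Studenti, else bᵢⱼ.
Initial tableau (one row per fragment):
  row 1: b11 a2 a3 a4 b15 a6 a7
  row 2: b21 a2 b23 a4 a5 b26 a7
  row 3: a1 a2 a3 b34 b35 b36 b37
  row 4: b41 a2 b43 a4 b45 b46 a7
Rows 1 and 2 agree on Advisor; apply Advisor→GPA, Office and equate their GPA, Office entries.
Rows 1 and 4 agree on Advisor; apply Advisor→GPA, Office and equate their GPA, Office entries.
Rows 1 and 3 agree on Dept; apply Dept→Advisor and equate their Advisor entries.
Rows 1 and 2 agree on SID, Office, Advisor; apply SID, Office, Advisor→Name, Year and equate their Name, Year entries.
Rows 1 and 4 agree on SID, Office, Advisor; apply SID, Office, Advisor→Name, Year and equate their Name, Year entries.
Rows 1 and 3 agree on Advisor; apply Advisor→GPA, Office and equate their GPA, Office entries.
No row becomes fully distinguished — the join is lossy.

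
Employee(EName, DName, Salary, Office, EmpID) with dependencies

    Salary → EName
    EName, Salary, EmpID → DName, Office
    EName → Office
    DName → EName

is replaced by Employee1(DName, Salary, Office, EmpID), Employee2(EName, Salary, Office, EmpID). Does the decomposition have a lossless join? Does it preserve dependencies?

Lossless test: (Salary, Office, EmpID)⁺ = {EName, DName, Salary, Office, EmpID}, which contains all of one fragment — lossless.
Dependency preservation: the restricted closure of {DName} across the fragments never reaches {EName}, so DName → EName cannot be enforced without a join — not preserved.

lossless but not dependency-preserving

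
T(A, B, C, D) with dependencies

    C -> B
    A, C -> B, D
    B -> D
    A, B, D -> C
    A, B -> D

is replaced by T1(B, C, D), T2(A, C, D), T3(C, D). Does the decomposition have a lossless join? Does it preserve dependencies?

Lossless test (chase): Rows 1 and 2 agree on C; apply C→B and equate their B entries. Rows 1 and 3 agree on C; apply C→B and equate their B entries. Row 2 is now all distinguished symbols — the join is lossless.
Dependency preservation: the restricted closure of {A, B, D} across the fragments never reaches {C}, so A, B, D → C cannot be enforced without a join — not preserved.

lossless but not dependency-preserving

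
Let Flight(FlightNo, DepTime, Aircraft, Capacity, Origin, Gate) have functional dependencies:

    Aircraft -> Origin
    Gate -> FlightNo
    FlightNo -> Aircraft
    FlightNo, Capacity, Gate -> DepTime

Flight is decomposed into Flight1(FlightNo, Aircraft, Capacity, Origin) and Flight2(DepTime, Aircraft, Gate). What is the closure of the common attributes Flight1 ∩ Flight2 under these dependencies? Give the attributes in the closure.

Flight1 ∩ Flight2 = {Aircraft}.
Aircraft → Origin applies, adding Origin
Closure: {Aircraft, Origin}.

Aircraft, Origin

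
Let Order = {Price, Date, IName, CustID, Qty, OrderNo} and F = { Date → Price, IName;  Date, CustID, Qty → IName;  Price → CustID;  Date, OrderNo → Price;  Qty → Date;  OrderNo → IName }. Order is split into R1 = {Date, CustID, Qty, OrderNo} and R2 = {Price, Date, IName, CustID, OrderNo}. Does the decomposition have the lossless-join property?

Yes

Common attributes: R1 ∩ R2 = {Date, CustID, OrderNo}.
Closure of {Date, CustID, OrderNo}: Date → Price, IName applies, adding Price, IName. So (Date, CustID, OrderNo)⁺ = {Price, Date, IName, CustID, OrderNo}.
This closure contains every attribute of R2, so R1 ∩ R2 → R2. The join is lossless.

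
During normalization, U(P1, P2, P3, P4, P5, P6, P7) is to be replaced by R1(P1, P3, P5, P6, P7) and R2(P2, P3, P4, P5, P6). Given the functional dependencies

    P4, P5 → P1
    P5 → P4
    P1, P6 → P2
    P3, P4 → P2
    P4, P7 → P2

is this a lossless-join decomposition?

Yes

Common attributes: R1 ∩ R2 = {P3, P5, P6}.
Closure of {P3, P5, P6}: P5 → P4 applies, adding P4; P3, P4 → P2 applies, adding P2; P4, P5 → P1 applies, adding P1. So (P3, P5, P6)⁺ = {P1, P2, P3, P4, P5, P6}.
This closure contains every attribute of R2, so R1 ∩ R2 → R2. The join is lossless.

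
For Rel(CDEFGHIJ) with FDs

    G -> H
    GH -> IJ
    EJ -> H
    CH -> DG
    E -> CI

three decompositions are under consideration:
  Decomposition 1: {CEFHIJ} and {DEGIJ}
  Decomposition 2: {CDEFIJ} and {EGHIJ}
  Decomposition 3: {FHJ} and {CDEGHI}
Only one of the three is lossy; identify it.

Decomposition 1: common = {EIJ}, closure = {CDEGHIJ} → lossless.
Decomposition 2: common = {EIJ}, closure = {CDEGHIJ} → lossless.
Decomposition 3: common = {H}, closure = {H} → lossy.

Decomposition 3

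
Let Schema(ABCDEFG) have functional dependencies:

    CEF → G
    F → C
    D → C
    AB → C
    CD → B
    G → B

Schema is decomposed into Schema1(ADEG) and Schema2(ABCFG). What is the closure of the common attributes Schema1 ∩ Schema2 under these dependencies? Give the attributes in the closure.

ABCG

Schema1 ∩ Schema2 = {AG}.
G → B applies, adding B
AB → C applies, adding C
Closure: {ABCG}.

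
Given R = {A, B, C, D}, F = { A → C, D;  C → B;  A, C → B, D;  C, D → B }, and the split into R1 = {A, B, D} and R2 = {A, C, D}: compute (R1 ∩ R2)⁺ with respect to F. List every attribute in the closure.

R1 ∩ R2 = {A, D}.
A → C, D applies, adding C
C → B applies, adding B
Closure: {A, B, C, D}.

A, B, C, D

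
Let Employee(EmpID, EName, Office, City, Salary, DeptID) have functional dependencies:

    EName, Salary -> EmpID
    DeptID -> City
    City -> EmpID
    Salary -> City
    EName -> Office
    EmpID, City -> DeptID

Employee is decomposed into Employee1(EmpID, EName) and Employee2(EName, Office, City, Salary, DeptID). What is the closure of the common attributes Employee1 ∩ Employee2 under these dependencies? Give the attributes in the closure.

EName, Office

Employee1 ∩ Employee2 = {EName}.
EName → Office applies, adding Office
Closure: {EName, Office}.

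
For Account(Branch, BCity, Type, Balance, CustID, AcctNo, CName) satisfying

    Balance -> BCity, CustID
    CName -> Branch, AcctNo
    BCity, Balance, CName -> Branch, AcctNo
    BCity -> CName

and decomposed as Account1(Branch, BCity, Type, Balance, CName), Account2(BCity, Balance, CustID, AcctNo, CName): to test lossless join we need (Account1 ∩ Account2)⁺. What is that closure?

Account1 ∩ Account2 = {BCity, Balance, CName}.
Balance → BCity, CustID applies, adding CustID
CName → Branch, AcctNo applies, adding Branch, AcctNo
Closure: {Branch, BCity, Balance, CustID, AcctNo, CName}.

Branch, BCity, Balance, CustID, AcctNo, CName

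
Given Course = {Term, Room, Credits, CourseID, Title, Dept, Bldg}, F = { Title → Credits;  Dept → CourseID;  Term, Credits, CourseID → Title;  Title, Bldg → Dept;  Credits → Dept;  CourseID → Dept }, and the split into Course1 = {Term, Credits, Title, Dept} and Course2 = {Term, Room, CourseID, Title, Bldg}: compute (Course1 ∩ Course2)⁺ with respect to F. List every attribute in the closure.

Term, Credits, CourseID, Title, Dept

Course1 ∩ Course2 = {Term, Title}.
Title → Credits applies, adding Credits
Credits → Dept applies, adding Dept
Dept → CourseID applies, adding CourseID
Closure: {Term, Credits, CourseID, Title, Dept}.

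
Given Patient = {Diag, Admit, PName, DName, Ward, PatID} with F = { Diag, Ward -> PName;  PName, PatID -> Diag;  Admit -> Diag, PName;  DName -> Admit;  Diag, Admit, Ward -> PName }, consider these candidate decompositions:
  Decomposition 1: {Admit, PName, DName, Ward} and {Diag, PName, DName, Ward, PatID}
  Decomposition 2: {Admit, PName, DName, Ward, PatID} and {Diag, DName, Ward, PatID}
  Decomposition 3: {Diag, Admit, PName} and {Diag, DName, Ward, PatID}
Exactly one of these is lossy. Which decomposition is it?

Decomposition 3

Decomposition 1: common = {PName, DName, Ward}, closure = {Diag, Admit, PName, DName, Ward} → lossless.
Decomposition 2: common = {DName, Ward, PatID}, closure = {Diag, Admit, PName, DName, Ward, PatID} → lossless.
Decomposition 3: common = {Diag}, closure = {Diag} → lossy.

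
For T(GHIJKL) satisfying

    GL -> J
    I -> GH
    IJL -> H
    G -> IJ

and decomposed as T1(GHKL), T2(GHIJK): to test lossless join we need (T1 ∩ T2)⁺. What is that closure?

T1 ∩ T2 = {GHK}.
G → IJ applies, adding IJ
Closure: {GHIJK}.

GHIJK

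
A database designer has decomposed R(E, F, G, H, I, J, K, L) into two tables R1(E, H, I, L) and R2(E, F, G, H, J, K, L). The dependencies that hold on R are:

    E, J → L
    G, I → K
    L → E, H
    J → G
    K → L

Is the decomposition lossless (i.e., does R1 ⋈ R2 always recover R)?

No

Common attributes: R1 ∩ R2 = {E, H, L}.
No dependency enlarges {E, H, L}, so (E, H, L)⁺ = {E, H, L}.
The closure contains neither all of R1 = {E, H, I, L} nor all of R2 = {E, F, G, H, J, K, L}, so the common attributes are not a superkey of either fragment. The join is lossy.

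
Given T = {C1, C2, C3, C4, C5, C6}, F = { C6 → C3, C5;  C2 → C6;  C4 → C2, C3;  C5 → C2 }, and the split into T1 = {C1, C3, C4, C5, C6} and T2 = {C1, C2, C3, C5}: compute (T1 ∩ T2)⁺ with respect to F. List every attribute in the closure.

C1, C2, C3, C5, C6

T1 ∩ T2 = {C1, C3, C5}.
C5 → C2 applies, adding C2
C2 → C6 applies, adding C6
Closure: {C1, C2, C3, C5, C6}.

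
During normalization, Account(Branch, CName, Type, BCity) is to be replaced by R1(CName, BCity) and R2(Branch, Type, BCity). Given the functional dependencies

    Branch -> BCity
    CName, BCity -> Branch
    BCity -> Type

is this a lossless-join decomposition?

Common attributes: R1 ∩ R2 = {BCity}.
Closure of {BCity}: BCity → Type applies, adding Type. So (BCity)⁺ = {Type, BCity}.
The closure contains neither all of R1 = {CName, BCity} nor all of R2 = {Branch, Type, BCity}, so the common attributes are not a superkey of either fragment. The join is lossy.

No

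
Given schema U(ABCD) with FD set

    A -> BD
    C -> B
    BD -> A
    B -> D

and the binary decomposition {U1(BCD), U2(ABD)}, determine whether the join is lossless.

Yes

Common attributes: U1 ∩ U2 = {BD}.
Closure of {BD}: BD → A applies, adding A. So (BD)⁺ = {ABD}.
This closure contains every attribute of U2, so U1 ∩ U2 → U2. The join is lossless.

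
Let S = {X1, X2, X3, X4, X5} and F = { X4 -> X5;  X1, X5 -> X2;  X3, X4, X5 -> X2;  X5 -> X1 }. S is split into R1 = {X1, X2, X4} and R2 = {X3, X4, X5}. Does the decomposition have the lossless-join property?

Yes

Common attributes: R1 ∩ R2 = {X4}.
Closure of {X4}: X4 → X5 applies, adding X5; X5 → X1 applies, adding X1; X1, X5 → X2 applies, adding X2. So (X4)⁺ = {X1, X2, X4, X5}.
This closure contains every attribute of R1, so R1 ∩ R2 → R1. The join is lossless.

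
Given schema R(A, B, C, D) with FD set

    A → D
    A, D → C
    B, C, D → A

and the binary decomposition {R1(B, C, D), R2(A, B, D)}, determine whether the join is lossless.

Common attributes: R1 ∩ R2 = {B, D}.
No dependency enlarges {B, D}, so (B, D)⁺ = {B, D}.
The closure contains neither all of R1 = {B, C, D} nor all of R2 = {A, B, D}, so the common attributes are not a superkey of either fragment. The join is lossy.

No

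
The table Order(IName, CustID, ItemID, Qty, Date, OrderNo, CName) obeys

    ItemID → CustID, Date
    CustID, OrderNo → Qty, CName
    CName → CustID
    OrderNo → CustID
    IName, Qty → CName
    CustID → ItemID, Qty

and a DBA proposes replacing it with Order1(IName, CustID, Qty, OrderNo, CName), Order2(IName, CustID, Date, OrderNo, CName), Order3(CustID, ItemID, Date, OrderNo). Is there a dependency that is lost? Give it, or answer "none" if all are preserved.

none

ItemID → CustID, Date lies within Order3.
CustID, OrderNo → Qty, CName lies within Order1.
CName → CustID lies within Order1.
OrderNo → CustID lies within Order1.
IName, Qty → CName lies within Order1.
CustID → ItemID, Qty: restricted closure across fragments reaches ItemID, Qty.
Every dependency is enforceable on the fragments, so the decomposition is dependency-preserving.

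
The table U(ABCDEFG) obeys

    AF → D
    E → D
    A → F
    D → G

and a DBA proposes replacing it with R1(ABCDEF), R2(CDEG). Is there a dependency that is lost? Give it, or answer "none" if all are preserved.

AF → D lies within R1.
E → D lies within R1.
A → F lies within R1.
D → G lies within R2.
Every dependency is enforceable on the fragments, so the decomposition is dependency-preserving.

none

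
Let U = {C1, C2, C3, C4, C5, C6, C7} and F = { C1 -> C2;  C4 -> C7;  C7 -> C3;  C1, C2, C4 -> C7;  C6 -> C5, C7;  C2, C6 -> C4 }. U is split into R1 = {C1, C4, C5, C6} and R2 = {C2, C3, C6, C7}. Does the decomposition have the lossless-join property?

No

Common attributes: R1 ∩ R2 = {C6}.
Closure of {C6}: C6 → C5, C7 applies, adding C5, C7; C7 → C3 applies, adding C3. So (C6)⁺ = {C3, C5, C6, C7}.
The closure contains neither all of R1 = {C1, C4, C5, C6} nor all of R2 = {C2, C3, C6, C7}, so the common attributes are not a superkey of either fragment. The join is lossy.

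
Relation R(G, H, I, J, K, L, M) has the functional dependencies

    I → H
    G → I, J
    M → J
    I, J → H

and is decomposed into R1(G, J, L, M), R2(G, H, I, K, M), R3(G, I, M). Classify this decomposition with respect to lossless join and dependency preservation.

lossy but dependency-preserving

Lossless test (chase): Rows 2 and 3 agree on I; apply I→H and equate their H entries. Rows 1 and 2 agree on G; apply G→I, J and equate their I, J entries. Rows 1 and 3 agree on G; apply G→I, J and equate their I, J entries. Rows 1 and 2 agree on I, J; apply I, J→H and equate their H entries. No row becomes fully distinguished — the join is lossy.
Dependency preservation: G → I, J; I, J → H are not contained in any single fragment, but the restricted closure of each left-hand side across the fragments still reaches the right-hand side; the remaining FDs each lie inside some fragment. All dependencies are preserved.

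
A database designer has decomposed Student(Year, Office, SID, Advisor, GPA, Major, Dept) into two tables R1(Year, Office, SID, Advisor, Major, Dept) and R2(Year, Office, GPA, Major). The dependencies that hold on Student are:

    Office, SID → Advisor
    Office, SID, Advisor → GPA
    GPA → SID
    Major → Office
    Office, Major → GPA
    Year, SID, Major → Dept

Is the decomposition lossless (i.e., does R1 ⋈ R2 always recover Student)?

Yes

Common attributes: R1 ∩ R2 = {Year, Office, Major}.
Closure of {Year, Office, Major}: Office, Major → GPA applies, adding GPA; GPA → SID applies, adding SID; Year, SID, Major → Dept applies, adding Dept; Office, SID → Advisor applies, adding Advisor. So (Year, Office, Major)⁺ = {Year, Office, SID, Advisor, GPA, Major, Dept}.
This closure contains every attribute of R1, so R1 ∩ R2 → R1. The join is lossless.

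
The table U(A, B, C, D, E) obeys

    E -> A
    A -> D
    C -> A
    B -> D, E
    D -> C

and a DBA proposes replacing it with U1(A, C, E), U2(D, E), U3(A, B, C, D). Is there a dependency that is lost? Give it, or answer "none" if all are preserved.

Check B → D, E: no single fragment contains all of {B, D, E}, and the restricted closure of {B} across the fragments never reaches {D, E}.
E → A is preserved.
A → D is preserved.
C → A is preserved.
D → C is preserved.

B -> D, E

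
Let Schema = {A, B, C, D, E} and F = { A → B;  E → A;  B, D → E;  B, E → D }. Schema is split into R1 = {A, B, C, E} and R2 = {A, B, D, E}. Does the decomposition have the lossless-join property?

Common attributes: R1 ∩ R2 = {A, B, E}.
Closure of {A, B, E}: B, E → D applies, adding D. So (A, B, E)⁺ = {A, B, D, E}.
This closure contains every attribute of R2, so R1 ∩ R2 → R2. The join is lossless.

Yes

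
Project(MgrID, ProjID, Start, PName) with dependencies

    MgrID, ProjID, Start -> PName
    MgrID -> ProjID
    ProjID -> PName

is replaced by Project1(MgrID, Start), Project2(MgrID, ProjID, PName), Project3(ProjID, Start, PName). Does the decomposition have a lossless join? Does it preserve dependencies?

Lossless test (chase): Rows 1 and 2 agree on MgrID; apply MgrID→ProjID and equate their ProjID entries. Rows 1 and 2 agree on ProjID; apply ProjID→PName and equate their PName entries. Row 1 is now all distinguished symbols — the join is lossless.
Dependency preservation: MgrID, ProjID, Start → PName is not contained in any single fragment, but the restricted closure of its left-hand side across the fragments still reaches the right-hand side; the remaining FDs each lie inside some fragment. All dependencies are preserved.

lossless and dependency-preserving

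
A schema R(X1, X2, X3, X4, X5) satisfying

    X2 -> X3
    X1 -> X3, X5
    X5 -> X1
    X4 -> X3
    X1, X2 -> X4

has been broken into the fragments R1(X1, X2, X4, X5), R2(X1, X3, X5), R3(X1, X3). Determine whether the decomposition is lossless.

Chase test. Columns are X1, X2, X3, X4, X5; row i has aⱼ where attribute j ∈ Ri, else bᵢⱼ.
Initial tableau (one row per fragment):
  row 1: a1 a2 b13 a4 a5
  row 2: a1 b22 a3 b24 a5
  row 3: a1 b32 a3 b34 b35
Rows 1 and 2 agree on X1; apply X1→X3, X5 and equate their X3, X5 entries.
Rows 1 and 3 agree on X1; apply X1→X3, X5 and equate their X3, X5 entries.
Row 1 is now all distinguished symbols — the join is lossless.

Yes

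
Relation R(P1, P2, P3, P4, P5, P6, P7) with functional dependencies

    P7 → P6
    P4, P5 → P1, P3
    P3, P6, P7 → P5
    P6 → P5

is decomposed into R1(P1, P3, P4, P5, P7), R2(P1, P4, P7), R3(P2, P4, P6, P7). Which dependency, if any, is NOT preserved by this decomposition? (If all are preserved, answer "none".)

P6 → P5

Check P6 → P5: no single fragment contains all of {P5, P6}, and the restricted closure of {P6} across the fragments never reaches {P5}.
P7 → P6 is preserved.
P4, P5 → P1, P3 is preserved.
P3, P6, P7 → P5 is preserved.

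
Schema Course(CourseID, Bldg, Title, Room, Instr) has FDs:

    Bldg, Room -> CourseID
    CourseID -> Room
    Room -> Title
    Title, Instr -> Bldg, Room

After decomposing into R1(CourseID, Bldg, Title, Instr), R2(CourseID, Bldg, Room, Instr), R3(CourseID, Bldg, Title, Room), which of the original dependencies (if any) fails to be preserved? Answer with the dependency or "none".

none

Bldg, Room → CourseID lies within R2.
CourseID → Room lies within R2.
Room → Title lies within R3.
Title, Instr → Bldg, Room: restricted closure across fragments reaches Bldg, Room.
Every dependency is enforceable on the fragments, so the decomposition is dependency-preserving.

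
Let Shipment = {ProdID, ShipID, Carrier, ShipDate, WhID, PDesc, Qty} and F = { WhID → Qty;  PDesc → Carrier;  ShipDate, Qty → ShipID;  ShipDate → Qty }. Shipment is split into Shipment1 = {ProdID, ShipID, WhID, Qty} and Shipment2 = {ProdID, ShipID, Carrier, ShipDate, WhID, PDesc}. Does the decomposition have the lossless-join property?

Yes

Common attributes: Shipment1 ∩ Shipment2 = {ProdID, ShipID, WhID}.
Closure of {ProdID, ShipID, WhID}: WhID → Qty applies, adding Qty. So (ProdID, ShipID, WhID)⁺ = {ProdID, ShipID, WhID, Qty}.
This closure contains every attribute of Shipment1, so Shipment1 ∩ Shipment2 → Shipment1. The join is lossless.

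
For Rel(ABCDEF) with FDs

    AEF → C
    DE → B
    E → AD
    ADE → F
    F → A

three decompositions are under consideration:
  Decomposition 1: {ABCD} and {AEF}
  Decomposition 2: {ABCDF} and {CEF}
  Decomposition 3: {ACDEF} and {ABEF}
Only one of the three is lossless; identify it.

Decomposition 3

Decomposition 1: common = {A}, closure = {A} → lossy.
Decomposition 2: common = {CF}, closure = {ACF} → lossy.
Decomposition 3: common = {AEF}, closure = {ABCDEF} → lossless.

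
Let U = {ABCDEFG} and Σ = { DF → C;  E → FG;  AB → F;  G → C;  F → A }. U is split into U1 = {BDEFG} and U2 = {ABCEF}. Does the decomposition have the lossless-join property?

Common attributes: U1 ∩ U2 = {BEF}.
Closure of {BEF}: E → FG applies, adding G; G → C applies, adding C; F → A applies, adding A. So (BEF)⁺ = {ABCEFG}.
This closure contains every attribute of U2, so U1 ∩ U2 → U2. The join is lossless.

Yes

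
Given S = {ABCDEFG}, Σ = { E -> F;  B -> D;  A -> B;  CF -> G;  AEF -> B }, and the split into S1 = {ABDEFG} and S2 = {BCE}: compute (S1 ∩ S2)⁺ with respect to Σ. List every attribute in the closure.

S1 ∩ S2 = {BE}.
E → F applies, adding F
B → D applies, adding D
Closure: {BDEF}.

BDEF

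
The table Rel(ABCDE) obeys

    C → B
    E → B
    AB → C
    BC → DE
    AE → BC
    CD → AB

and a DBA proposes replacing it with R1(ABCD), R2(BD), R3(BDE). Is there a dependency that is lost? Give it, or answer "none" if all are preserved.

BC → DE

Check BC → DE: no single fragment contains all of {BCDE}, and the restricted closure of {BC} across the fragments never reaches {DE}.
C → B is preserved.
E → B is preserved.
AB → C is preserved.
AE → BC is preserved.
CD → AB is preserved.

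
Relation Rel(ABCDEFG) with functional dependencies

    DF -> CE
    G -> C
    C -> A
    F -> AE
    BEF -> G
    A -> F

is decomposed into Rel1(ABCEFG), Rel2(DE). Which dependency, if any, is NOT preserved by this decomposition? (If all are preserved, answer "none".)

Check DF → CE: no single fragment contains all of {CDEF}, and the restricted closure of {DF} across the fragments never reaches {CE}.
G → C is preserved.
C → A is preserved.
F → AE is preserved.
BEF → G is preserved.
A → F is preserved.

DF -> CE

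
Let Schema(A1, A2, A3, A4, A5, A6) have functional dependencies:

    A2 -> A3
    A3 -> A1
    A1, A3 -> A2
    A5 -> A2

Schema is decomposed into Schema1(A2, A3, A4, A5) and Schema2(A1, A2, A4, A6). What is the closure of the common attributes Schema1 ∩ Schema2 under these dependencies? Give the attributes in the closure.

Schema1 ∩ Schema2 = {A2, A4}.
A2 → A3 applies, adding A3
A3 → A1 applies, adding A1
Closure: {A1, A2, A3, A4}.

A1, A2, A3, A4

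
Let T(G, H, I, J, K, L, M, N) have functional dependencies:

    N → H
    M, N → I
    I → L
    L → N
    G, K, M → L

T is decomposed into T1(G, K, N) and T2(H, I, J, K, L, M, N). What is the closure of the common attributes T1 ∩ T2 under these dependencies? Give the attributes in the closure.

T1 ∩ T2 = {K, N}.
N → H applies, adding H
Closure: {H, K, N}.

H, K, N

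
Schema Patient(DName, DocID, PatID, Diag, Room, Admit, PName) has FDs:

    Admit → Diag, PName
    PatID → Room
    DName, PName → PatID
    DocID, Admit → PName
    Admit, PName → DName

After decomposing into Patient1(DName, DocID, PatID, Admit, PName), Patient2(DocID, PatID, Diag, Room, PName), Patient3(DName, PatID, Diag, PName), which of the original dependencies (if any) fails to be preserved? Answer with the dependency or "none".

Check Admit → Diag, PName: no single fragment contains all of {Diag, Admit, PName}, and the restricted closure of {Admit} across the fragments never reaches {Diag, PName}.
PatID → Room is preserved.
DName, PName → PatID is preserved.
DocID, Admit → PName is preserved.
Admit, PName → DName is preserved.

Admit → Diag, PName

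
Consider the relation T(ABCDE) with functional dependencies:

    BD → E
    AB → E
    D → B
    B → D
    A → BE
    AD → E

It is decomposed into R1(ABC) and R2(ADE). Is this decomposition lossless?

Common attributes: R1 ∩ R2 = {A}.
Closure of {A}: A → BE applies, adding BE; B → D applies, adding D. So (A)⁺ = {ABDE}.
This closure contains every attribute of R2, so R1 ∩ R2 → R2. The join is lossless.

Yes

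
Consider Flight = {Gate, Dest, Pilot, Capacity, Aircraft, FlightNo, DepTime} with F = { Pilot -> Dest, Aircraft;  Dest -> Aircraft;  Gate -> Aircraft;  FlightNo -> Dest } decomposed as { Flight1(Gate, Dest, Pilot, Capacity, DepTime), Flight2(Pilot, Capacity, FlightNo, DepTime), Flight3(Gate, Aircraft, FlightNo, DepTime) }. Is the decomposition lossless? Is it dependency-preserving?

Lossless test (chase): Rows 1 and 2 agree on Pilot; apply Pilot→Dest, Aircraft and equate their Dest, Aircraft entries. Rows 1 and 3 agree on Gate; apply Gate→Aircraft and equate their Aircraft entries. Rows 2 and 3 agree on FlightNo; apply FlightNo→Dest and equate their Dest entries. No row becomes fully distinguished — the join is lossy.
Dependency preservation: the restricted closure of {Pilot} across the fragments never reaches {Dest, Aircraft}, so Pilot → Dest, Aircraft cannot be enforced without a join — not preserved.

lossy and not dependency-preserving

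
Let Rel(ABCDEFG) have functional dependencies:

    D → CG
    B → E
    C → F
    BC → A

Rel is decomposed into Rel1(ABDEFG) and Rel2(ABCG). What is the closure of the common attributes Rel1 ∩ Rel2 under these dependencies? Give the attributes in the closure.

ABEG

Rel1 ∩ Rel2 = {ABG}.
B → E applies, adding E
Closure: {ABEG}.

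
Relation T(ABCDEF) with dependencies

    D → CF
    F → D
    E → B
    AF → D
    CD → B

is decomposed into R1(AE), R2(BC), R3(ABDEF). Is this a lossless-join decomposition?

No

Chase test. Columns are ABCDEF; row i has aⱼ where attribute j ∈ Ri, else bᵢⱼ.
Initial tableau (one row per fragment):
  row 1: a1 b12 b13 b14 a5 b16
  row 2: b21 a2 a3 b24 b25 b26
  row 3: a1 a2 b33 a4 a5 a6
Rows 1 and 3 agree on E; apply E→B and equate their B entries.
No row becomes fully distinguished — the join is lossy.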